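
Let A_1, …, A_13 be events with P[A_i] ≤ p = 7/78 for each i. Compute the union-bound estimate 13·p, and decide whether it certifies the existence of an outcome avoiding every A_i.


Union bound: P[∪_{i=1}^{13} A_i] ≤ Σ_i P[A_i] ≤ 13·p = 13·(7/78) = 7/6.
Numerically: 7/6 ≈ 1.1667.
Is 7/6 < 1? NO.
Since the bound 7/6 is ≥ 1, the union bound is uninformative here; it does NOT by itself certify existence.

13·p = 7/6 ≈ 1.1667; existence NOT certified by the union bound.


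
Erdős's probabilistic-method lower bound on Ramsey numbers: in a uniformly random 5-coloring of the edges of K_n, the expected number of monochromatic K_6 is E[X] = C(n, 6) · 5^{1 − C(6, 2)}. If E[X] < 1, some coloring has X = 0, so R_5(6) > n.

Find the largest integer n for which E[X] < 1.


We need C(n, 6) · 5^{1 − 15} < 1, i.e. C(n, 6) < 5^{15 − 1} = 6103515625.
Check values of n near the boundary:
  n = 124: C(124, 6) = 4465475476; 4465475476 < 6103515625? YES
  n = 125: C(125, 6) = 4690625500; 4690625500 < 6103515625? YES
  n = 126: C(126, 6) = 4925156775; 4925156775 < 6103515625? YES
  n = 127: C(127, 6) = 5169379425; 5169379425 < 6103515625? YES
  n = 128: C(128, 6) = 5423611200; 5423611200 < 6103515625? YES
  n = 129: C(129, 6) = 5688177600; 5688177600 < 6103515625? YES
  n = 130: C(130, 6) = 5963412000; 5963412000 < 6103515625? YES
  n = 131: C(131, 6) = 6249655776; 6249655776 < 6103515625? NO
  n = 132: C(132, 6) = 6547258432; 6547258432 < 6103515625? NO
  n = 133: C(133, 6) = 6856577728; 6856577728 < 6103515625? NO
The largest n with C(n, 6) < 6103515625 is n = 130 (where E[X] = 47707296/48828125 ≈ 0.9770454). Hence R_5(6) > 130, i.e. R_5(6) ≥ 131.

Largest n = 130; hence R_5(6) > 130.


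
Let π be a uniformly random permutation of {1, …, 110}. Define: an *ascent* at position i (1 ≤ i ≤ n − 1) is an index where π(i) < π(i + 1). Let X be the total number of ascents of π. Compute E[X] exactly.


Write X = Σ X_I over i = 1, …, 109, with X_I the indicator of one ascent.
There are 109 indicators.
For each fixed i, the pair (π(i), π(i+1)) is a uniformly random ordered pair of distinct values from {1, …, 110}; by symmetry P[π(i) < π(i+1)] = 1/2.
By linearity: E[X] = 109 · (1/2) = (110 − 1) · (1/2) = 109/2 ≈ 54.50000.

E[X] = 109/2 = 54.50000.


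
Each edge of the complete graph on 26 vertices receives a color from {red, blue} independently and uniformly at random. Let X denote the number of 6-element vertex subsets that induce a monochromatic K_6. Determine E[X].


Let X = Σ_S X_S over the C(26, 6) = 230230 subsets S of size 6, where X_S = 1 if the K_6 on S is monochromatic.
For a fixed S, the K_6 on S has C(6, 2) = 15 edges. P[all 15 edges red] = (1/2)^15, and likewise for blue, so P[monochromatic] = 2·(1/2)^15 = 2^{1 − 15} = 1/16384.
By linearity: E[X] = C(26, 6) · 2^{1 − 15} = 230230 · 1/16384 = 115115/8192.
Numerically: E[X] ≈ 14.05212.

E[X] = C(26,6)·2^(1−C(6,2)) = 115115/8192 ≈ 14.05212.


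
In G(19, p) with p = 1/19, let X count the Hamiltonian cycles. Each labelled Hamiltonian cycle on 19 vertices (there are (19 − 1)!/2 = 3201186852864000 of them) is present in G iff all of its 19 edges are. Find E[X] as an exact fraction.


K_19 has (19 − 1)!/2 = 3201186852864000 labelled Hamiltonian cycles.
For each such Hamiltonian cycle H, let X_H = 1 if all 19 edges of H are present in G. Then P[X_H = 1] = p^{19} = (1/19)^{19} = 1/1978419655660313589123979.
By linearity of expectation: E[X] = Σ_H E[X_H] = 3201186852864000 · p^{19} = 3201186852864000 · 1/1978419655660313589123979 = 3201186852864000/1978419655660313589123979.
Numerically: E[X] ≈ 1.61805e-09.

E[X] = 3201186852864000 · (1/19)^{19} = 3201186852864000/1978419655660313589123979 ≈ 1.61805e-09.


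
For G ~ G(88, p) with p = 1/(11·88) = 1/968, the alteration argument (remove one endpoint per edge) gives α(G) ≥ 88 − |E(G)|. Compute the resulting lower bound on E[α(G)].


E[|E(G)|] = C(88, 2)·p = 3828 · (1/968) = 87/22.
E[α(G)] ≥ n − E[|E(G)|] = 88 − 87/22 = 1849/22.
Numerically: ≈ 84.045.
(This is only a lower bound; the true E[α(G)] may be larger.)

E[α(G)] ≥ 1849/22 ≈ 84.045.


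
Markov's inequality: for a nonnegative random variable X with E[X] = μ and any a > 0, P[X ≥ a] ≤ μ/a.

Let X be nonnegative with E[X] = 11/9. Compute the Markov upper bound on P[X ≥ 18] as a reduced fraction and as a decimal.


μ = E[X] = 11/9, a = 18.
Markov: P[X ≥ 18] ≤ μ/a = (11/9)/18 = 11/162.
Numerically: ≈ 0.06790.
(Since a = 18 > μ = 1.22222, the bound 11/162 is < 1 and informative.)

P[X ≥ 18] ≤ 11/162 ≈ 0.06790.


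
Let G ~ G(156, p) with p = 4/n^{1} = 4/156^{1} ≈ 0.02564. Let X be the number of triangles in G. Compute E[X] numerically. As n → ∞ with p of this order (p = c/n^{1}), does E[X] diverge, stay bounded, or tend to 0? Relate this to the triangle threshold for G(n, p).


Number of potential triangles: C(156, 3) = 620620.
Each occurs with probability p³ ≈ (0.02564)³ ≈ 1.685801e-05.
By linearity: E[X] = C(156, 3)·p³ ≈ 620620 · 1.685801e-05 ≈ 10.4624.
Here α = 1, so p = 4/n is exactly at the triangle threshold p ~ 1/n. Asymptotically E[X] → c³/6 = 4³/6 = 32/3 ≈ 10.6667, a bounded constant. In this regime the triangle count is asymptotically Poisson(c³/6).

E[X] ≈ 10.4624; in regime p = Θ(1/n^{1}) E[X] stays bounded (at the triangle threshold p ~ 1/n).


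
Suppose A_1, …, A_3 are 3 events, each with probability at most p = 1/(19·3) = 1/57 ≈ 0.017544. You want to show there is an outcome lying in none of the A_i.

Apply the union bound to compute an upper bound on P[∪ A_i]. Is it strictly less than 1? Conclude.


Union bound: P[∪_{i=1}^{3} A_i] ≤ Σ_i P[A_i] ≤ 3·p = 3·(1/57) = 1/19.
Numerically: 1/19 ≈ 0.052632.
Is 1/19 < 1? YES.
Since P[∪ A_i] ≤ 1/19 < 1, the complement has P[∩ A_i^c] ≥ 1 − 1/19 = 18/19 > 0, so some outcome avoids every A_i.

3·p = 1/19 ≈ 0.052632; existence CERTIFIED by the union bound.


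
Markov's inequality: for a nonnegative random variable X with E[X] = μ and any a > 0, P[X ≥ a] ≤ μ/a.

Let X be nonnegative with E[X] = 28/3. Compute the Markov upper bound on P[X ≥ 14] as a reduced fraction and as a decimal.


μ = E[X] = 28/3, a = 14.
Markov: P[X ≥ 14] ≤ μ/a = (28/3)/14 = 2/3.
Numerically: ≈ 0.666667.
(Since a = 14 > μ = 9.333333, the bound 2/3 is < 1 and informative.)

P[X ≥ 14] ≤ 2/3 ≈ 0.666667.


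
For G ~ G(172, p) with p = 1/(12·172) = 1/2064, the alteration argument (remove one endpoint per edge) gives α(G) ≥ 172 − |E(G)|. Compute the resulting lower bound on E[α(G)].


E[|E(G)|] = C(172, 2)·p = 14706 · (1/2064) = 57/8.
E[α(G)] ≥ n − E[|E(G)|] = 172 − 57/8 = 1319/8.
Numerically: ≈ 164.87500.
(This is only a lower bound; the true E[α(G)] may be larger.)

E[α(G)] ≥ 1319/8 ≈ 164.87500.


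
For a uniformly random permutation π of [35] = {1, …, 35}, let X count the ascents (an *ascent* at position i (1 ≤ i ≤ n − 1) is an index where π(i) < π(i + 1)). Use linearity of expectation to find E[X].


Write X = Σ X_I over i = 1, …, 34, with X_I the indicator of one ascent.
There are 34 indicators.
For each fixed i, the pair (π(i), π(i+1)) is a uniformly random ordered pair of distinct values from {1, …, 35}; by symmetry P[π(i) < π(i+1)] = 1/2.
By linearity: E[X] = 34 · (1/2) = (35 − 1) · (1/2) = 17 ≈ 17.000.

E[X] = 17 = 17.000.


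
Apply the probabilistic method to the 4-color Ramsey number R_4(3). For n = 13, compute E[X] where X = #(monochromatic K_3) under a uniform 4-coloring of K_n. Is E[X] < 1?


E[X] = C(13, 3) · 4^{1 − 3} = 286 · 4^{−2} = 286/16.
As a reduced fraction: E[X] = 143/8 ≈ 17.87500.
Is E[X] < 1? NO.
Since E[X] ≥ 1, the first-moment bound is inconclusive at n = 13; it does NOT by itself certify R_4(3) > 13.

E[X] = 143/8 ≈ 17.87500; E[X] ≥ 1; first-moment method inconclusive here.


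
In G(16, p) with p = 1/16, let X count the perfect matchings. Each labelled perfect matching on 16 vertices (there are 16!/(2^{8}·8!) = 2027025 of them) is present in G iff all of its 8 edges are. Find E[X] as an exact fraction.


K_16 has 16!/(2^{8}·8!) = 2027025 labelled perfect matchings.
For each such perfect matching H, let X_H = 1 if all 8 edges of H are present in G. Then P[X_H = 1] = p^{8} = (1/16)^{8} = 1/4294967296.
By linearity of expectation: E[X] = Σ_H E[X_H] = 2027025 · p^{8} = 2027025 · 1/4294967296 = 2027025/4294967296.
Numerically: E[X] ≈ 0.000472.

E[X] = 2027025 · (1/16)^{8} = 2027025/4294967296 ≈ 0.000472.


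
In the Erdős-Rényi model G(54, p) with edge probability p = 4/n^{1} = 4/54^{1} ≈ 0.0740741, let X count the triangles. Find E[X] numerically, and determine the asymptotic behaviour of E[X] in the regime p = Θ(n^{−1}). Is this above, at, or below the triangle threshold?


Number of potential triangles: C(54, 3) = 24804.
Each occurs with probability p³ ≈ (0.0740741)³ ≈ 4.06442107e-04.
By linearity: E[X] = C(54, 3)·p³ ≈ 24804 · 4.06442107e-04 ≈ 10.081390.
Here α = 1, so p = 4/n is exactly at the triangle threshold p ~ 1/n. Asymptotically E[X] → c³/6 = 4³/6 = 32/3 ≈ 10.666667, a bounded constant. In this regime the triangle count is asymptotically Poisson(c³/6).

E[X] ≈ 10.081390; in regime p = Θ(1/n^{1}) E[X] stays bounded (at the triangle threshold p ~ 1/n).


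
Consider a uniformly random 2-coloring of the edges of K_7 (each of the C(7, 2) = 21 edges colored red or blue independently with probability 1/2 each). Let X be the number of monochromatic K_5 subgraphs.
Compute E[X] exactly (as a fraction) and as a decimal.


Let X = Σ_S X_S over the C(7, 5) = 21 subsets S of size 5, where X_S = 1 if the K_5 on S is monochromatic.
For a fixed S, the K_5 on S has C(5, 2) = 10 edges. P[all 10 edges red] = (1/2)^10, and likewise for blue, so P[monochromatic] = 2·(1/2)^10 = 2^{1 − 10} = 1/512.
By linearity: E[X] = C(7, 5) · 2^{1 − 10} = 21 · 1/512 = 21/512.
Numerically: E[X] ≈ 0.0410.

E[X] = C(7,5)·2^(1−C(5,2)) = 21/512 ≈ 0.0410.


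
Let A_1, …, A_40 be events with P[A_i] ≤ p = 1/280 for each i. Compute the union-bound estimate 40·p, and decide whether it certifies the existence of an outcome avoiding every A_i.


Union bound: P[∪_{i=1}^{40} A_i] ≤ Σ_i P[A_i] ≤ 40·p = 40·(1/280) = 1/7.
Numerically: 1/7 ≈ 0.1429.
Is 1/7 < 1? YES.
Since P[∪ A_i] ≤ 1/7 < 1, the complement has P[∩ A_i^c] ≥ 1 − 1/7 = 6/7 > 0, so some outcome avoids every A_i.

40·p = 1/7 ≈ 0.1429; existence CERTIFIED by the union bound.


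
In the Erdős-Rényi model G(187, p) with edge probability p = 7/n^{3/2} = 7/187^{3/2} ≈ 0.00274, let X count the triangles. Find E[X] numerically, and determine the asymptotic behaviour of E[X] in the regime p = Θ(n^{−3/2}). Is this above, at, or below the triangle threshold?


Number of potential triangles: C(187, 3) = 1072445.
Each occurs with probability p³ ≈ (0.00274)³ ≈ 2.05119e-08.
By linearity: E[X] = C(187, 3)·p³ ≈ 1072445 · 2.05119e-08 ≈ 0.022.
Since α = 3/2 > 1, p = c/n^{3/2} = o(1/n) is below the triangle threshold p ~ 1/n. Asymptotically E[X] ~ (c³/6)·n^{3(1−α)} = (7³/6)·n^{-1.5} → 0, so by Markov's inequality G has no triangles w.h.p.

E[X] ≈ 0.022; in regime p = Θ(1/n^{3/2}) E[X] tends to 0 (below the triangle threshold p ~ 1/n).


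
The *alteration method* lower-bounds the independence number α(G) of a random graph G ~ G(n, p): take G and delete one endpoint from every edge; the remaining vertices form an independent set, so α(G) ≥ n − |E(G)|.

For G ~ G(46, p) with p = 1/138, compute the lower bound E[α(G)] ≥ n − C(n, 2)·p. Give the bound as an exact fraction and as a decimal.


E[|E(G)|] = C(46, 2)·p = 1035 · (1/138) = 15/2.
E[α(G)] ≥ n − E[|E(G)|] = 46 − 15/2 = 77/2.
Numerically: ≈ 38.5000.
(This is only a lower bound; the true E[α(G)] may be larger.)

E[α(G)] ≥ 77/2 ≈ 38.5000.


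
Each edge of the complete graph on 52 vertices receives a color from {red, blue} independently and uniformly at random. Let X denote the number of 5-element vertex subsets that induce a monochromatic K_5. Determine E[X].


Let X = Σ_S X_S over the C(52, 5) = 2598960 subsets S of size 5, where X_S = 1 if the K_5 on S is monochromatic.
For a fixed S, the K_5 on S has C(5, 2) = 10 edges. P[all 10 edges red] = (1/2)^10, and likewise for blue, so P[monochromatic] = 2·(1/2)^10 = 2^{1 − 10} = 1/512.
By linearity of expectation: E[X] = C(52, 5) · 2^{1 − 10} = 2598960 · 1/512 = 162435/32.
Numerically: E[X] ≈ 5076.094.

E[X] = C(52,5)·2^(1−C(5,2)) = 162435/32 ≈ 5076.094.


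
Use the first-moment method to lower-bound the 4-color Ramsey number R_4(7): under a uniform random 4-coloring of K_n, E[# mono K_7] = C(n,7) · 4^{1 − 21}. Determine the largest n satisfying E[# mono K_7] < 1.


We need C(n, 7) · 4^{1 − 21} < 1, i.e. C(n, 7) < 4^{21 − 1} = 1099511627776.
Check values of n near the boundary:
  n = 178: C(178, 7) = 996867063280; 996867063280 < 1099511627776? YES
  n = 179: C(179, 7) = 1037437234460; 1037437234460 < 1099511627776? YES
  n = 180: C(180, 7) = 1079414463600; 1079414463600 < 1099511627776? YES
  n = 181: C(181, 7) = 1122839183400; 1122839183400 < 1099511627776? NO
The largest n with C(n, 7) < 1099511627776 is n = 180 (where E[X] = 67463403975/68719476736 ≈ 0.982). Hence R_4(7) > 180, i.e. R_4(7) ≥ 181.

Largest n = 180; hence R_4(7) > 180.


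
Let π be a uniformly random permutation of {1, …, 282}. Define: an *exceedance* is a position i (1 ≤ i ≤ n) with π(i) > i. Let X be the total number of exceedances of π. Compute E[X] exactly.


Write X = Σ_{i=1}^{282} X_i, where X_i = 1_{π(i) > i}.
For each fixed i, π(i) is uniform over {1, …, 282} (marginal of a uniform permutation), so P[π(i) > i] = (n − i)/n. Summing: Σ_{i=1}^{282} (n − i)/n = (0 + 1 + … + 281)/282 = 282(282 − 1)/(2·282) = (282 − 1)/2.
Hence E[X] = Σ_{i=1}^{282} (282 − i)/282 = 281/2 ≈ 140.500000.

E[X] = 281/2 = 140.500000.


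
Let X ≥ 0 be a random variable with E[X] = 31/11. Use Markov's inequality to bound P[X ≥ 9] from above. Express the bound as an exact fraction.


μ = E[X] = 31/11, a = 9.
Markov: P[X ≥ 9] ≤ μ/a = (31/11)/9 = 31/99.
Numerically: ≈ 0.3131.
(Since a = 9 > μ = 2.8182, the bound 31/99 is < 1 and informative.)

P[X ≥ 9] ≤ 31/99 ≈ 0.3131.


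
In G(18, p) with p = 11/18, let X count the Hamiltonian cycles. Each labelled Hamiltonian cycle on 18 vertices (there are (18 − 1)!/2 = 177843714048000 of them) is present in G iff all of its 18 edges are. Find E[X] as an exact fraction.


K_18 has (18 − 1)!/2 = 177843714048000 labelled Hamiltonian cycles.
For each such Hamiltonian cycle H, let X_H = 1 if all 18 edges of H are present in G. Then P[X_H = 1] = p^{18} = (11/18)^{18} = 5559917313492231481/39346408075296537575424.
Summing the indicators: E[X] = Σ_H E[X_H] = 177843714048000 · p^{18} = 177843714048000 · 5559917313492231481/39346408075296537575424 = 82786473808235140223154875/3294258113514384.
Numerically: E[X] ≈ 2.513e+10.

E[X] = 177843714048000 · (11/18)^{18} = 82786473808235140223154875/3294258113514384 ≈ 2.513e+10.


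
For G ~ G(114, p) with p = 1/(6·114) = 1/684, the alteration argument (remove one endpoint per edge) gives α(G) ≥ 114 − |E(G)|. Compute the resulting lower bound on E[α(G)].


E[|E(G)|] = C(114, 2)·p = 6441 · (1/684) = 113/12.
E[α(G)] ≥ n − E[|E(G)|] = 114 − 113/12 = 1255/12.
Numerically: ≈ 104.5833.
(This is only a lower bound; the true E[α(G)] may be larger.)

E[α(G)] ≥ 1255/12 ≈ 104.5833.


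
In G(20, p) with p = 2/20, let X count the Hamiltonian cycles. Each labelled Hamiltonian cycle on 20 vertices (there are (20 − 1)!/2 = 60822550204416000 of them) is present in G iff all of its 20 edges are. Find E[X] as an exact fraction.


K_20 has (20 − 1)!/2 = 60822550204416000 labelled Hamiltonian cycles.
For each such Hamiltonian cycle H, let X_H = 1 if all 20 edges of H are present in G. Then P[X_H = 1] = p^{20} = (1/10)^{20} = 1/100000000000000000000.
By linearity of expectation: E[X] = Σ_H E[X_H] = 60822550204416000 · p^{20} = 60822550204416000 · 1/100000000000000000000 = 14849255421/24414062500000.
Numerically: E[X] ≈ 0.0006082.

E[X] = 60822550204416000 · (1/10)^{20} = 14849255421/24414062500000 ≈ 0.0006082.


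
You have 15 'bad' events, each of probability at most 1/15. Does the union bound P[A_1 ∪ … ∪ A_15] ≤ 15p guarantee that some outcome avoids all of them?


Union bound: P[∪_{i=1}^{15} A_i] ≤ Σ_i P[A_i] ≤ 15·p = 15·(1/15) = 1.
Numerically: 1 ≈ 1.00000.
Is 1 < 1? NO.
Since the bound 1 is ≥ 1, the union bound is uninformative here; it does NOT by itself certify existence.

15·p = 1 ≈ 1.00000; existence NOT certified by the union bound.


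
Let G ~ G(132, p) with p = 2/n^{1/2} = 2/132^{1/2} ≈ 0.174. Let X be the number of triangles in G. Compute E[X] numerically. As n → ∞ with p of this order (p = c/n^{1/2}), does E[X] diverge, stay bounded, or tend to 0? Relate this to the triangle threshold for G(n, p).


Number of potential triangles: C(132, 3) = 374660.
Each occurs with probability p³ ≈ (0.174)³ ≈ 5.27508e-03.
By linearity: E[X] = C(132, 3)·p³ ≈ 374660 · 5.27508e-03 ≈ 1976.362.
Since α = 1/2 < 1, p = c/n^{1/2} ≫ 1/n is above the triangle threshold p ~ 1/n. Asymptotically E[X] ~ (c³/6)·n^{3(1−α)} = (2³/6)·n^{1.5} → ∞; triangles are abundant w.h.p.

E[X] ≈ 1976.362; in regime p = Θ(1/n^{1/2}) E[X] diverges (above the triangle threshold p ~ 1/n).


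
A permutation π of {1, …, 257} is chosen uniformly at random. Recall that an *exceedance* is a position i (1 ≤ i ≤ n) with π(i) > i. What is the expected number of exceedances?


Write X = Σ_{i=1}^{257} X_i, where X_i = 1_{π(i) > i}.
For each fixed i, π(i) is uniform over {1, …, 257} (marginal of a uniform permutation), so P[π(i) > i] = (n − i)/n. Summing: Σ_{i=1}^{257} (n − i)/n = (0 + 1 + … + 256)/257 = 257(257 − 1)/(2·257) = (257 − 1)/2.
Hence E[X] = Σ_{i=1}^{257} (257 − i)/257 = 128 ≈ 128.0000.

E[X] = 128 = 128.0000.


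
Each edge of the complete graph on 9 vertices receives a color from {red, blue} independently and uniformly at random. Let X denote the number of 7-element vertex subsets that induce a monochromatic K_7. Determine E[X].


Let X = Σ_S X_S over the C(9, 7) = 36 subsets S of size 7, where X_S = 1 if the K_7 on S is monochromatic.
For a fixed S, the K_7 on S has C(7, 2) = 21 edges. P[all 21 edges red] = (1/2)^21, and likewise for blue, so P[monochromatic] = 2·(1/2)^21 = 2^{1 − 21} = 1/1048576.
By linearity of expectation: E[X] = C(9, 7) · 2^{1 − 21} = 36 · 1/1048576 = 9/262144.
Numerically: E[X] ≈ 0.0000.

E[X] = C(9,7)·2^(1−C(7,2)) = 9/262144 ≈ 0.0000.


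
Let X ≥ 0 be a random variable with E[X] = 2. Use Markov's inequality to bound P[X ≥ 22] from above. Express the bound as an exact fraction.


μ = E[X] = 2, a = 22.
Markov: P[X ≥ 22] ≤ μ/a = (2)/22 = 1/11.
Numerically: ≈ 0.09091.
(Since a = 22 > μ = 2.00000, the bound 1/11 is < 1 and informative.)

P[X ≥ 22] ≤ 1/11 ≈ 0.09091.


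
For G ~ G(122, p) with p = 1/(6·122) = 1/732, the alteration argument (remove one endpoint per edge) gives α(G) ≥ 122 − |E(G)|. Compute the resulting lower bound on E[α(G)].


E[|E(G)|] = C(122, 2)·p = 7381 · (1/732) = 121/12.
E[α(G)] ≥ n − E[|E(G)|] = 122 − 121/12 = 1343/12.
Numerically: ≈ 111.91667.
(This is only a lower bound; the true E[α(G)] may be larger.)

E[α(G)] ≥ 1343/12 ≈ 111.91667.


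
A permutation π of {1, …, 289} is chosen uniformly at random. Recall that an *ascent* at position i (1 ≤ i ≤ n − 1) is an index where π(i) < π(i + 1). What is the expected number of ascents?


Write X = Σ X_I over i = 1, …, 288, with X_I the indicator of one ascent.
There are 288 indicators.
For each fixed i, the pair (π(i), π(i+1)) is a uniformly random ordered pair of distinct values from {1, …, 289}; by symmetry P[π(i) < π(i+1)] = 1/2.
By linearity: E[X] = 288 · (1/2) = (289 − 1) · (1/2) = 144 ≈ 144.00000.

E[X] = 144 = 144.00000.


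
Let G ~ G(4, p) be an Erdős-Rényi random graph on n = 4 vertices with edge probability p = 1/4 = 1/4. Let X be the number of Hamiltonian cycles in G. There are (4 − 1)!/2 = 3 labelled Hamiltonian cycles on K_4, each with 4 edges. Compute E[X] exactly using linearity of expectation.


K_4 has (4 − 1)!/2 = 3 labelled Hamiltonian cycles.
For each such Hamiltonian cycle H, let X_H = 1 if all 4 edges of H are present in G. Then P[X_H = 1] = p^{4} = (1/4)^{4} = 1/256.
By linearity of expectation: E[X] = Σ_H E[X_H] = 3 · p^{4} = 3 · 1/256 = 3/256.
Numerically: E[X] ≈ 0.0117.

E[X] = 3 · (1/4)^{4} = 3/256 ≈ 0.0117.


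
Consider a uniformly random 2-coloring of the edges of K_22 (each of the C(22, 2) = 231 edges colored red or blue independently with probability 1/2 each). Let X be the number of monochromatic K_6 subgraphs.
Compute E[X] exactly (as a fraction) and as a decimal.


Let X = Σ_S X_S over the C(22, 6) = 74613 subsets S of size 6, where X_S = 1 if the K_6 on S is monochromatic.
For a fixed S, the K_6 on S has C(6, 2) = 15 edges. P[all 15 edges red] = (1/2)^15, and likewise for blue, so P[monochromatic] = 2·(1/2)^15 = 2^{1 − 15} = 1/16384.
Summing: E[X] = C(22, 6) · 2^{1 − 15} = 74613 · 1/16384 = 74613/16384.
Numerically: E[X] ≈ 4.554.

E[X] = C(22,6)·2^(1−C(6,2)) = 74613/16384 ≈ 4.554.


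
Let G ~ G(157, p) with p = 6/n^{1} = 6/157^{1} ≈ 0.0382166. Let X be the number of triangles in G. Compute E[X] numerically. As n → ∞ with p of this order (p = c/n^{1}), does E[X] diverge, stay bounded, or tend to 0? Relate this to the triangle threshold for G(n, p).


Number of potential triangles: C(157, 3) = 632710.
Each occurs with probability p³ ≈ (0.0382166)³ ≈ 5.58154967e-05.
By linearity: E[X] = C(157, 3)·p³ ≈ 632710 · 5.58154967e-05 ≈ 35.315023.
Here α = 1, so p = 6/n is exactly at the triangle threshold p ~ 1/n. Asymptotically E[X] → c³/6 = 6³/6 = 36 ≈ 36.000000, a bounded constant. In this regime the triangle count is asymptotically Poisson(c³/6).

E[X] ≈ 35.315023; in regime p = Θ(1/n^{1}) E[X] stays bounded (at the triangle threshold p ~ 1/n).


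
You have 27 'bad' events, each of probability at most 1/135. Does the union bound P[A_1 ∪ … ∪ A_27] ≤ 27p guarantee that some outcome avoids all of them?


Union bound: P[∪_{i=1}^{27} A_i] ≤ Σ_i P[A_i] ≤ 27·p = 27·(1/135) = 1/5.
Numerically: 1/5 ≈ 0.200000.
Is 1/5 < 1? YES.
Since P[∪ A_i] ≤ 1/5 < 1, the complement has P[∩ A_i^c] ≥ 1 − 1/5 = 4/5 > 0, so some outcome avoids every A_i.

27·p = 1/5 ≈ 0.200000; existence CERTIFIED by the union bound.


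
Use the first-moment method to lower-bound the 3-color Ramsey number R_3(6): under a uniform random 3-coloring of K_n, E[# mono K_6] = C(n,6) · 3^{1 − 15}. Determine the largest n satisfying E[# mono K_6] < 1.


We need C(n, 6) · 3^{1 − 15} < 1, i.e. C(n, 6) < 3^{15 − 1} = 4782969.
Check values of n near the boundary:
  n = 37: C(37, 6) = 2324784; 2324784 < 4782969? YES
  n = 38: C(38, 6) = 2760681; 2760681 < 4782969? YES
  n = 39: C(39, 6) = 3262623; 3262623 < 4782969? YES
  n = 40: C(40, 6) = 3838380; 3838380 < 4782969? YES
  n = 41: C(41, 6) = 4496388; 4496388 < 4782969? YES
  n = 42: C(42, 6) = 5245786; 5245786 < 4782969? NO
  n = 43: C(43, 6) = 6096454; 6096454 < 4782969? NO
  n = 44: C(44, 6) = 7059052; 7059052 < 4782969? NO
The largest n with C(n, 6) < 4782969 is n = 41 (where E[X] = 1498796/1594323 ≈ 0.9400830). Hence R_3(6) > 41, i.e. R_3(6) ≥ 42.

Largest n = 41; hence R_3(6) > 41.


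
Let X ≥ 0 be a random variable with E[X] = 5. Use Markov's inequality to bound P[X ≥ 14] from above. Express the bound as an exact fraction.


μ = E[X] = 5, a = 14.
Markov: P[X ≥ 14] ≤ μ/a = (5)/14 = 5/14.
Numerically: ≈ 0.3571.
(Since a = 14 > μ = 5.0000, the bound 5/14 is < 1 and informative.)

P[X ≥ 14] ≤ 5/14 ≈ 0.3571.


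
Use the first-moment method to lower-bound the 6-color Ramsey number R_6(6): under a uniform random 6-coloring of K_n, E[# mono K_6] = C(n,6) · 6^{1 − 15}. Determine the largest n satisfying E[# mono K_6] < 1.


We need C(n, 6) · 6^{1 − 15} < 1, i.e. C(n, 6) < 6^{15 − 1} = 78364164096.
Check values of n near the boundary:
  n = 193: C(193, 6) = 66364016544; 66364016544 < 78364164096? YES
  n = 194: C(194, 6) = 68482017072; 68482017072 < 78364164096? YES
  n = 195: C(195, 6) = 70656049360; 70656049360 < 78364164096? YES
  n = 196: C(196, 6) = 72887293024; 72887293024 < 78364164096? YES
  n = 197: C(197, 6) = 75176946208; 75176946208 < 78364164096? YES
  n = 198: C(198, 6) = 77526225777; 77526225777 < 78364164096? YES
  n = 199: C(199, 6) = 79936367511; 79936367511 < 78364164096? NO
  n = 200: C(200, 6) = 82408626300; 82408626300 < 78364164096? NO
The largest n with C(n, 6) < 78364164096 is n = 198 (where E[X] = 25842075259/26121388032 ≈ 0.9893). Hence R_6(6) > 198, i.e. R_6(6) ≥ 199.

Largest n = 198; hence R_6(6) > 198.


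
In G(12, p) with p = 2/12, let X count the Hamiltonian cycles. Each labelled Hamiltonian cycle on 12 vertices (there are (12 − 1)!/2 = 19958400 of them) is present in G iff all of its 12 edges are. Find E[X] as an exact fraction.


K_12 has (12 − 1)!/2 = 19958400 labelled Hamiltonian cycles.
For each such Hamiltonian cycle H, let X_H = 1 if all 12 edges of H are present in G. Then P[X_H = 1] = p^{12} = (1/6)^{12} = 1/2176782336.
By linearity of expectation: E[X] = Σ_H E[X_H] = 19958400 · p^{12} = 19958400 · 1/2176782336 = 1925/209952.
Numerically: E[X] ≈ 0.0091688.

E[X] = 19958400 · (1/6)^{12} = 1925/209952 ≈ 0.0091688.


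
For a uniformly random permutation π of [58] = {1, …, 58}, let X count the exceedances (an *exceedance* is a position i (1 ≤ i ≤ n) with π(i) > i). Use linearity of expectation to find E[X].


Write X = Σ_{i=1}^{58} X_i, where X_i = 1_{π(i) > i}.
For each fixed i, π(i) is uniform over {1, …, 58} (marginal of a uniform permutation), so P[π(i) > i] = (n − i)/n. Summing: Σ_{i=1}^{58} (n − i)/n = (0 + 1 + … + 57)/58 = 58(58 − 1)/(2·58) = (58 − 1)/2.
Hence E[X] = Σ_{i=1}^{58} (58 − i)/58 = 57/2 ≈ 28.500.

E[X] = 57/2 = 28.500.


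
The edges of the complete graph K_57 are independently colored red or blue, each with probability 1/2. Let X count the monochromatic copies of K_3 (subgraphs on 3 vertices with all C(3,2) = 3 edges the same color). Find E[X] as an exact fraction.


Let X = Σ_S X_S over the C(57, 3) = 29260 subsets S of size 3, where X_S = 1 if the K_3 on S is monochromatic.
For a fixed S, the K_3 on S has C(3, 2) = 3 edges. P[all 3 edges red] = (1/2)^3, and likewise for blue, so P[monochromatic] = 2·(1/2)^3 = 2^{1 − 3} = 1/4.
Summing: E[X] = C(57, 3) · 2^{1 − 3} = 29260 · 1/4 = 7315.
Numerically: E[X] ≈ 7315.000000.

E[X] = C(57,3)·2^(1−C(3,2)) = 7315 ≈ 7315.000000.


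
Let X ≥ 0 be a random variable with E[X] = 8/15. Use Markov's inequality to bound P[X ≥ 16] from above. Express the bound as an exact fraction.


μ = E[X] = 8/15, a = 16.
Markov: P[X ≥ 16] ≤ μ/a = (8/15)/16 = 1/30.
Numerically: ≈ 0.033333.
(Since a = 16 > μ = 0.533333, the bound 1/30 is < 1 and informative.)

P[X ≥ 16] ≤ 1/30 ≈ 0.033333.


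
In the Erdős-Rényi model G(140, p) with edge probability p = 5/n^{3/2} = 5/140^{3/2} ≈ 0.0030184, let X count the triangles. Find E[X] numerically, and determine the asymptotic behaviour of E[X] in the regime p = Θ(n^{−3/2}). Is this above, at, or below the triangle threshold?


Number of potential triangles: C(140, 3) = 447580.
Each occurs with probability p³ ≈ (0.0030184)³ ≈ 2.7500073e-08.
By linearity: E[X] = C(140, 3)·p³ ≈ 447580 · 2.7500073e-08 ≈ 0.01231.
Since α = 3/2 > 1, p = c/n^{3/2} = o(1/n) is below the triangle threshold p ~ 1/n. Asymptotically E[X] ~ (c³/6)·n^{3(1−α)} = (5³/6)·n^{-1.5} → 0, so by Markov's inequality G has no triangles w.h.p.

E[X] ≈ 0.01231; in regime p = Θ(1/n^{3/2}) E[X] tends to 0 (below the triangle threshold p ~ 1/n).


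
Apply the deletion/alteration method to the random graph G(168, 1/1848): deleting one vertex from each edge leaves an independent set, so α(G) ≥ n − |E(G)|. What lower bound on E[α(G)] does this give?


E[|E(G)|] = C(168, 2)·p = 14028 · (1/1848) = 167/22.
E[α(G)] ≥ n − E[|E(G)|] = 168 − 167/22 = 3529/22.
Numerically: ≈ 160.409.
(This is only a lower bound; the true E[α(G)] may be larger.)

E[α(G)] ≥ 3529/22 ≈ 160.409.


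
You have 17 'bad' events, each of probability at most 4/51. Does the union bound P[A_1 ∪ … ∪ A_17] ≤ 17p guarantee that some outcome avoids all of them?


Union bound: P[∪_{i=1}^{17} A_i] ≤ Σ_i P[A_i] ≤ 17·p = 17·(4/51) = 4/3.
Numerically: 4/3 ≈ 1.333.
Is 4/3 < 1? NO.
Since the bound 4/3 is ≥ 1, the union bound is uninformative here; it does NOT by itself certify existence.

17·p = 4/3 ≈ 1.333; existence NOT certified by the union bound.


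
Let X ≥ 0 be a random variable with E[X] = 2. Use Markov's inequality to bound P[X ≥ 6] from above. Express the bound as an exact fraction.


μ = E[X] = 2, a = 6.
Markov: P[X ≥ 6] ≤ μ/a = (2)/6 = 1/3.
Numerically: ≈ 0.333333.
(Since a = 6 > μ = 2.000000, the bound 1/3 is < 1 and informative.)

P[X ≥ 6] ≤ 1/3 ≈ 0.333333.


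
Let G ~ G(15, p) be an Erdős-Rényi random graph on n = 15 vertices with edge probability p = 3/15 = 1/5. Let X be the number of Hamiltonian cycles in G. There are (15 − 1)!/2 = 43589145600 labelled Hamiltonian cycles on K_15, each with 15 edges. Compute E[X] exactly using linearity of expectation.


K_15 has (15 − 1)!/2 = 43589145600 labelled Hamiltonian cycles.
For each such Hamiltonian cycle H, let X_H = 1 if all 15 edges of H are present in G. Then P[X_H = 1] = p^{15} = (1/5)^{15} = 1/30517578125.
By linearity of expectation: E[X] = Σ_H E[X_H] = 43589145600 · p^{15} = 43589145600 · 1/30517578125 = 1743565824/1220703125.
Numerically: E[X] ≈ 1.4283.

E[X] = 43589145600 · (1/5)^{15} = 1743565824/1220703125 ≈ 1.4283.


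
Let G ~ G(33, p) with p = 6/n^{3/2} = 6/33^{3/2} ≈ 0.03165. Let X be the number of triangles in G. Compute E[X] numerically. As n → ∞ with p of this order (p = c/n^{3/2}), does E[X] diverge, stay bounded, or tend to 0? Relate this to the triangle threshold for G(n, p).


Number of potential triangles: C(33, 3) = 5456.
Each occurs with probability p³ ≈ (0.03165)³ ≈ 3.170597e-05.
By linearity: E[X] = C(33, 3)·p³ ≈ 5456 · 3.170597e-05 ≈ 0.1730.
Since α = 3/2 > 1, p = c/n^{3/2} = o(1/n) is below the triangle threshold p ~ 1/n. Asymptotically E[X] ~ (c³/6)·n^{3(1−α)} = (6³/6)·n^{-1.5} → 0, so by Markov's inequality G has no triangles w.h.p.

E[X] ≈ 0.1730; in regime p = Θ(1/n^{3/2}) E[X] tends to 0 (below the triangle threshold p ~ 1/n).


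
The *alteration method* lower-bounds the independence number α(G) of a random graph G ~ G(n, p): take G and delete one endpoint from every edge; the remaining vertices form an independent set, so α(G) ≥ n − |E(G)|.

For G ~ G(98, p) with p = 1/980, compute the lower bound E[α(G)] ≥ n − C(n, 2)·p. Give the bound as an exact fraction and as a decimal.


E[|E(G)|] = C(98, 2)·p = 4753 · (1/980) = 97/20.
E[α(G)] ≥ n − E[|E(G)|] = 98 − 97/20 = 1863/20.
Numerically: ≈ 93.15000.
(This is only a lower bound; the true E[α(G)] may be larger.)

E[α(G)] ≥ 1863/20 ≈ 93.15000.


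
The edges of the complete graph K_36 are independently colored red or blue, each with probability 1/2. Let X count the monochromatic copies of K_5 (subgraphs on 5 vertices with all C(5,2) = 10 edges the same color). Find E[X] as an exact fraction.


Let X = Σ_S X_S over the C(36, 5) = 376992 subsets S of size 5, where X_S = 1 if the K_5 on S is monochromatic.
For a fixed S, the K_5 on S has C(5, 2) = 10 edges. P[all 10 edges red] = (1/2)^10, and likewise for blue, so P[monochromatic] = 2·(1/2)^10 = 2^{1 − 10} = 1/512.
Summing: E[X] = C(36, 5) · 2^{1 − 10} = 376992 · 1/512 = 11781/16.
Numerically: E[X] ≈ 736.31250.

E[X] = C(36,5)·2^(1−C(5,2)) = 11781/16 ≈ 736.31250.


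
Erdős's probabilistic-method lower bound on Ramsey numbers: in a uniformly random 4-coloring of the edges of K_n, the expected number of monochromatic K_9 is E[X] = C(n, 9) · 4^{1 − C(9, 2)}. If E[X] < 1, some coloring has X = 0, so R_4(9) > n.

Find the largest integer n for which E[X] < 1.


We need C(n, 9) · 4^{1 − 36} < 1, i.e. C(n, 9) < 4^{36 − 1} = 1180591620717411303424.
Check values of n near the boundary:
  n = 913: C(913, 9) = 1167605542753639808390; 1167605542753639808390 < 1180591620717411303424? YES
  n = 914: C(914, 9) = 1179217089587653905932; 1179217089587653905932 < 1180591620717411303424? YES
  n = 915: C(915, 9) = 1190931166636537885130; 1190931166636537885130 < 1180591620717411303424? NO
The largest n with C(n, 9) < 1180591620717411303424 is n = 914 (where E[X] = 294804272396913476483/295147905179352825856 ≈ 0.99884). Hence R_4(9) > 914, i.e. R_4(9) ≥ 915.

Largest n = 914; hence R_4(9) > 914.


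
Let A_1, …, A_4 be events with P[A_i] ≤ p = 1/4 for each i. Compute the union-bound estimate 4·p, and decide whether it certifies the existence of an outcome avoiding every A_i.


Union bound: P[∪_{i=1}^{4} A_i] ≤ Σ_i P[A_i] ≤ 4·p = 4·(1/4) = 1.
Numerically: 1 ≈ 1.0000000.
Is 1 < 1? NO.
Since the bound 1 is ≥ 1, the union bound is uninformative here; it does NOT by itself certify existence.

4·p = 1 ≈ 1.0000000; existence NOT certified by the union bound.


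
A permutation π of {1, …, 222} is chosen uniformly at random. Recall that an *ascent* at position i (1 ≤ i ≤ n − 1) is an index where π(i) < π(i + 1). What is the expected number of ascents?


Write X = Σ X_I over i = 1, …, 221, with X_I the indicator of one ascent.
There are 221 indicators.
For each fixed i, the pair (π(i), π(i+1)) is a uniformly random ordered pair of distinct values from {1, …, 222}; by symmetry P[π(i) < π(i+1)] = 1/2.
By linearity: E[X] = 221 · (1/2) = (222 − 1) · (1/2) = 221/2 ≈ 110.50000.

E[X] = 221/2 = 110.50000.


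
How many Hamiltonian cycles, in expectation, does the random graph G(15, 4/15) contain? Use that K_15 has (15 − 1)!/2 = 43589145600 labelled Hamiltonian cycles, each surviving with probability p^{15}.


K_15 has (15 − 1)!/2 = 43589145600 labelled Hamiltonian cycles.
For each such Hamiltonian cycle H, let X_H = 1 if all 15 edges of H are present in G. Then P[X_H = 1] = p^{15} = (4/15)^{15} = 1073741824/437893890380859375.
By linearity: E[X] = Σ_H E[X_H] = 43589145600 · p^{15} = 43589145600 · 1073741824/437893890380859375 = 7704277975826432/72081298828125.
Numerically: E[X] ≈ 106.9.

E[X] = 43589145600 · (4/15)^{15} = 7704277975826432/72081298828125 ≈ 106.9.


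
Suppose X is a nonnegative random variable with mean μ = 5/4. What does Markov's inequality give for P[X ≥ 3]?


μ = E[X] = 5/4, a = 3.
Markov: P[X ≥ 3] ≤ μ/a = (5/4)/3 = 5/12.
Numerically: ≈ 0.41667.
(Since a = 3 > μ = 1.25000, the bound 5/12 is < 1 and informative.)

P[X ≥ 3] ≤ 5/12 ≈ 0.41667.


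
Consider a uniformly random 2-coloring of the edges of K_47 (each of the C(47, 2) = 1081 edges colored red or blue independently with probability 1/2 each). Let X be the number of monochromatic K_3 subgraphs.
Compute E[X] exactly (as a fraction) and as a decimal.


Let X = Σ_S X_S over the C(47, 3) = 16215 subsets S of size 3, where X_S = 1 if the K_3 on S is monochromatic.
For a fixed S, the K_3 on S has C(3, 2) = 3 edges. P[all 3 edges red] = (1/2)^3, and likewise for blue, so P[monochromatic] = 2·(1/2)^3 = 2^{1 − 3} = 1/4.
By linearity: E[X] = C(47, 3) · 2^{1 − 3} = 16215 · 1/4 = 16215/4.
Numerically: E[X] ≈ 4053.750000.

E[X] = C(47,3)·2^(1−C(3,2)) = 16215/4 ≈ 4053.750000.


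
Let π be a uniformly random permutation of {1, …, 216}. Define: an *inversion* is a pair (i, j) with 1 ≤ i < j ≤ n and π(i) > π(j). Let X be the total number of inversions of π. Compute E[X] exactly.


Write X = Σ X_I over the C(216, 2) = 23220 pairs i < j, with X_I the indicator of one inversion.
There are 23220 indicators.
For each fixed pair i < j, the values π(i) and π(j) are two distinct elements of {1, …, 216} in uniformly random order; by symmetry P[π(i) > π(j)] = 1/2.
By linearity: E[X] = 23220 · (1/2) = C(216, 2) · (1/2) = 23220/2 = 11610 ≈ 11610.000000.

E[X] = 11610 = 11610.000000.


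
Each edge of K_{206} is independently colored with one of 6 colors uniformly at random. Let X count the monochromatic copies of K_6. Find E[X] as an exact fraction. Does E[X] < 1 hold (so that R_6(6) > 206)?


E[X] = C(206, 6) · 6^{1 − 15} = 98619368491 · 6^{−14} = 98619368491/78364164096.
As a reduced fraction: E[X] = 98619368491/78364164096 ≈ 1.258475.
Is E[X] < 1? NO.
Since E[X] ≥ 1, the first-moment bound is inconclusive at n = 206; it does NOT by itself certify R_6(6) > 206.

E[X] = 98619368491/78364164096 ≈ 1.258475; E[X] ≥ 1; first-moment method inconclusive here.


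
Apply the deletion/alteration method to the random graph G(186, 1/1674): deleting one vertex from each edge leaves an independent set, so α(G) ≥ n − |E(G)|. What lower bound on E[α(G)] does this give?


E[|E(G)|] = C(186, 2)·p = 17205 · (1/1674) = 185/18.
E[α(G)] ≥ n − E[|E(G)|] = 186 − 185/18 = 3163/18.
Numerically: ≈ 175.722.
(This is only a lower bound; the true E[α(G)] may be larger.)

E[α(G)] ≥ 3163/18 ≈ 175.722.


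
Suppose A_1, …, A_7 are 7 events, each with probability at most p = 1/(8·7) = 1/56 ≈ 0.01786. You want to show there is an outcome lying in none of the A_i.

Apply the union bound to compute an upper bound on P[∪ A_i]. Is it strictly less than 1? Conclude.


Union bound: P[∪_{i=1}^{7} A_i] ≤ Σ_i P[A_i] ≤ 7·p = 7·(1/56) = 1/8.
Numerically: 1/8 ≈ 0.12500.
Is 1/8 < 1? YES.
Since P[∪ A_i] ≤ 1/8 < 1, the complement has P[∩ A_i^c] ≥ 1 − 1/8 = 7/8 > 0, so some outcome avoids every A_i.

7·p = 1/8 ≈ 0.12500; existence CERTIFIED by the union bound.


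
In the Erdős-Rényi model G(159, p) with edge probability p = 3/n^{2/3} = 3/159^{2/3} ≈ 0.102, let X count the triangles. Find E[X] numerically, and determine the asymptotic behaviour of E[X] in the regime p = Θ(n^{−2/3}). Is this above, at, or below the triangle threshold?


Number of potential triangles: C(159, 3) = 657359.
Each occurs with probability p³ ≈ (0.102)³ ≈ 1.06800e-03.
By linearity: E[X] = C(159, 3)·p³ ≈ 657359 · 1.06800e-03 ≈ 702.057.
Since α = 2/3 < 1, p = c/n^{2/3} ≫ 1/n is above the triangle threshold p ~ 1/n. Asymptotically E[X] ~ (c³/6)·n^{3(1−α)} = (3³/6)·n^{1} → ∞; triangles are abundant w.h.p.

E[X] ≈ 702.057; in regime p = Θ(1/n^{2/3}) E[X] diverges (above the triangle threshold p ~ 1/n).


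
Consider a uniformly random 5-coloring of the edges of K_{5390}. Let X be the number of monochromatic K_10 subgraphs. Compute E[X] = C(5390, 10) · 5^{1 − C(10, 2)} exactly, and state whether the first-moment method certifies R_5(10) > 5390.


E[X] = C(5390, 10) · 5^{1 − 45} = 5655833965919099070255434039753 · 5^{−44} = 5655833965919099070255434039753/5684341886080801486968994140625.
As a reduced fraction: E[X] = 5655833965919099070255434039753/5684341886080801486968994140625 ≈ 0.9949848.
Is E[X] < 1? YES.
Since E[X] < 1, there exists a 5-coloring of K_{5390} with no monochromatic K_10; hence R_5(10) > 5390.

E[X] = 5655833965919099070255434039753/5684341886080801486968994140625 ≈ 0.9949848; E[X] < 1, so R_5(10) > 5390.


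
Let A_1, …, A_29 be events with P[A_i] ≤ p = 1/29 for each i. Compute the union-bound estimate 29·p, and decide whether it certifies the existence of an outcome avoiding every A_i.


Union bound: P[∪_{i=1}^{29} A_i] ≤ Σ_i P[A_i] ≤ 29·p = 29·(1/29) = 1.
Numerically: 1 ≈ 1.0000.
Is 1 < 1? NO.
Since the bound 1 is ≥ 1, the union bound is uninformative here; it does NOT by itself certify existence.

29·p = 1 ≈ 1.0000; existence NOT certified by the union bound.
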